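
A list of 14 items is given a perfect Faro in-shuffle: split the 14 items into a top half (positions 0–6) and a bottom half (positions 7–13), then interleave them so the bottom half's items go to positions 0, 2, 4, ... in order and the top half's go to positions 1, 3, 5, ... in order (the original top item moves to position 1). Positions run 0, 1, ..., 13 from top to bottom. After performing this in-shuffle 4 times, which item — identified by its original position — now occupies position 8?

Work backwards from position 8, undoing one in-shuffle at a time:
8 ← 11 ← 5 ← 2 ← 8
So the item now at position 8 started at position 8.

8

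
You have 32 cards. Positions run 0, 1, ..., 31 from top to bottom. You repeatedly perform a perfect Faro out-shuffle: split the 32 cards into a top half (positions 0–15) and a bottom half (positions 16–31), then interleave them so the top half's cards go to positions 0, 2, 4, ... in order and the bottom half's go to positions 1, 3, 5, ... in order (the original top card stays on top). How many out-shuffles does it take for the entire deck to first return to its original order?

5

The out-shuffle permutes the 32 positions with cycle lengths [1, 1, 5, 5, 5, 5, 5, 5].
Every card is home exactly when every cycle has completed a whole number of laps, i.e. after lcm(1, 5) = 5 out-shuffles.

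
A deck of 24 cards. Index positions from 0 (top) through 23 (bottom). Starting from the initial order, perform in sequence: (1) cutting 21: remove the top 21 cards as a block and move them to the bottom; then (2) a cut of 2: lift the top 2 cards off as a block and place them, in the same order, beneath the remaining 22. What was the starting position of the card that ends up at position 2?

1

Undo the operations in reverse order, starting from position 2:
  undo op 2 (cut 2): 2 ← 4
  undo op 1 (cut 21): 4 ← 1
So the card at position 2 came from original position 1.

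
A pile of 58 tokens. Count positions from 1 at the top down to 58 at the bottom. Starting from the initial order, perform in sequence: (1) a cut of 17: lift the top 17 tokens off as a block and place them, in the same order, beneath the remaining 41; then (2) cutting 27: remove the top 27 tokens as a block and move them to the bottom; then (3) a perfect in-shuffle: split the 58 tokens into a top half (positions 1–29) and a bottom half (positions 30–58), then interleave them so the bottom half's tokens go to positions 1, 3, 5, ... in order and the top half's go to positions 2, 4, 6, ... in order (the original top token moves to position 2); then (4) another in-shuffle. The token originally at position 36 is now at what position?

23

Track the token from position 36 forward through each operation:
  after op 1 (cut 17): 36 → 19
  after op 2 (cut 27): 19 → 50
  after op 3 (in-shuffle): 50 → 41
  after op 4 (in-shuffle): 41 → 23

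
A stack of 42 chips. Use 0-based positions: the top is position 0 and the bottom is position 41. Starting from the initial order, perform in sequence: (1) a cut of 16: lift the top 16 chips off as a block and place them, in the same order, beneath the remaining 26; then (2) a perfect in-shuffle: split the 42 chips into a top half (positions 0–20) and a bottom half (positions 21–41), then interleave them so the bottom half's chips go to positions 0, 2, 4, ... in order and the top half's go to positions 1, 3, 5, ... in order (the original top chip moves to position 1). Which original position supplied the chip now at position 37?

Undo the operations in reverse order, starting from position 37:
  undo op 2 (in-shuffle, from top half): 37 ← 18
  undo op 1 (cut 16): 18 ← 34
So the chip at position 37 came from original position 34.

34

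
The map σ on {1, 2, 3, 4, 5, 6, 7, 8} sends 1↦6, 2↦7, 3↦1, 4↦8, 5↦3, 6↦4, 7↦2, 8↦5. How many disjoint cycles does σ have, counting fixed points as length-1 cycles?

2

Cycle decomposition: (1 6 4 8 5 3) (2 7).
2 cycles.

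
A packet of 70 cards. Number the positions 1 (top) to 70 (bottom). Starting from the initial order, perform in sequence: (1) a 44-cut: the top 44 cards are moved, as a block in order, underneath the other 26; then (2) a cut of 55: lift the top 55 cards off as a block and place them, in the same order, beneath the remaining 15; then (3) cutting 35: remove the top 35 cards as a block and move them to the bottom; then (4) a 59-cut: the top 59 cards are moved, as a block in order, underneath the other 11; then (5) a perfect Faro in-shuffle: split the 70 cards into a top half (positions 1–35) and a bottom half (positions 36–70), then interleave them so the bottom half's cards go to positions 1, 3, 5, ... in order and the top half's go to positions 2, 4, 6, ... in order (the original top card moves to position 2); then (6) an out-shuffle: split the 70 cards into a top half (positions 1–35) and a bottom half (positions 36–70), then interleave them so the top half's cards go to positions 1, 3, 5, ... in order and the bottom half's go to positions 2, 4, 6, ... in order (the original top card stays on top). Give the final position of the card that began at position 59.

23

Track the card from position 59 forward through each operation:
  after op 1 (cut 44): 59 → 15
  after op 2 (cut 55): 15 → 30
  after op 3 (cut 35): 30 → 65
  after op 4 (cut 59): 65 → 6
  after op 5 (in-shuffle): 6 → 12
  after op 6 (out-shuffle): 12 → 23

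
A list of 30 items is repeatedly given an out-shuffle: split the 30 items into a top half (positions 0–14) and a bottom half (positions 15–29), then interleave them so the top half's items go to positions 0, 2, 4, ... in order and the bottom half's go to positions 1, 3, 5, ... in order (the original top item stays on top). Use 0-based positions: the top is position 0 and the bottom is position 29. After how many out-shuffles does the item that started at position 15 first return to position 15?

28

Follow position 15 under repeated out-shuffles:
15 → 1 → 2 → 4 → 8 → 16 → 3 → 6 → ... → 15 (length 28)
It first returns after 28 out-shuffles.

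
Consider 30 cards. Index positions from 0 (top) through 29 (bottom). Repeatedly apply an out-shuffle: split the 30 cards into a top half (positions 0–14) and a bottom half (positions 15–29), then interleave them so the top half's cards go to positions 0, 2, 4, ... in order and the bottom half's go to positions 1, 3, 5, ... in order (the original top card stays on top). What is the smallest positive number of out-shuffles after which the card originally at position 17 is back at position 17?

28

Follow position 17 under repeated out-shuffles:
17 → 5 → 10 → 20 → 11 → 22 → 15 → 1 → ... → 17 (length 28)
It first returns after 28 out-shuffles.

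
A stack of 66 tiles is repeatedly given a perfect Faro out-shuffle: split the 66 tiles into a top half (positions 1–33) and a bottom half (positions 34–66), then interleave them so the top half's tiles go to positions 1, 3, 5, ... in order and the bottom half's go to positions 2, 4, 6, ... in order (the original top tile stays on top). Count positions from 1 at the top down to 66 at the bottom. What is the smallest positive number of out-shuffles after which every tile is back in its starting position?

12

The out-shuffle permutes the 66 positions with cycle lengths [1, 1, 4, 12, 12, 12, 12, 12].
Every tile is home exactly when every cycle has completed a whole number of laps, i.e. after lcm(1, 4, 12) = 12 out-shuffles.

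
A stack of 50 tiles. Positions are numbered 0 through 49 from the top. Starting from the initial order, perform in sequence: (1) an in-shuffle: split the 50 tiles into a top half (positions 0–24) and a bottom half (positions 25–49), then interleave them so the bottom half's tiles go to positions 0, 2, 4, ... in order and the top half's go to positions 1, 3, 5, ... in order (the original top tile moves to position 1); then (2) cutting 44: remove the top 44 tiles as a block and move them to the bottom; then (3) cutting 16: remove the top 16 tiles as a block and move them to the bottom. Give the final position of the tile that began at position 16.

Track the tile from position 16 forward through each operation:
  after op 1 (in-shuffle): 16 → 33
  after op 2 (cut 44): 33 → 39
  after op 3 (cut 16): 39 → 23

23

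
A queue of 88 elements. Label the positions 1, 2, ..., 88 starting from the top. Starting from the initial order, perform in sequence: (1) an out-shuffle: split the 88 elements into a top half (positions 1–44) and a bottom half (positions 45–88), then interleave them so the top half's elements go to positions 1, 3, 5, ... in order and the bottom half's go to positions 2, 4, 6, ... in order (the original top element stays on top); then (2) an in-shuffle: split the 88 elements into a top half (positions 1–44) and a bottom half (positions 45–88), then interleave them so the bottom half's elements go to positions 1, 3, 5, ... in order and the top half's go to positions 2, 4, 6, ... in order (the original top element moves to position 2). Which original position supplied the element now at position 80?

Undo the operations in reverse order, starting from position 80:
  undo op 2 (in-shuffle, from top half): 80 ← 40
  undo op 1 (out-shuffle, from bottom half): 40 ← 64
So the element at position 80 came from original position 64.

64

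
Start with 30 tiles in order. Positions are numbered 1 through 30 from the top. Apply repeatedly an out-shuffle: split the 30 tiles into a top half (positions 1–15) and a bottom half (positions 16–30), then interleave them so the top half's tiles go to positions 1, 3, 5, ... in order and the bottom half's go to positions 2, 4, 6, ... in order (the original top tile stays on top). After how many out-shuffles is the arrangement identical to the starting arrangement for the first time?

28

The out-shuffle permutes the 30 positions with cycle lengths [1, 1, 28].
Every tile is home exactly when every cycle has completed a whole number of laps, i.e. after lcm(1, 28) = 28 out-shuffles.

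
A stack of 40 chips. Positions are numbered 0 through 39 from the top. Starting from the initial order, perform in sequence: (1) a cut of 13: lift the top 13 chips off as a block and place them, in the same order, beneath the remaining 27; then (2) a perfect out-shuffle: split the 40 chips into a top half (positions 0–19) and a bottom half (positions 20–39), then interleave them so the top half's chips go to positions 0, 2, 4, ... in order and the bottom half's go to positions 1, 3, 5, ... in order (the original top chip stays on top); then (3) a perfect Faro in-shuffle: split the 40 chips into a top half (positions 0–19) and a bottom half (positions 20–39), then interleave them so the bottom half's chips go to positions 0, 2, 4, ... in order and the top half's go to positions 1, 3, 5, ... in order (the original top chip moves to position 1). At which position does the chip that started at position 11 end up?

Track the chip from position 11 forward through each operation:
  after op 1 (cut 13): 11 → 38
  after op 2 (out-shuffle): 38 → 37
  after op 3 (in-shuffle): 37 → 34

34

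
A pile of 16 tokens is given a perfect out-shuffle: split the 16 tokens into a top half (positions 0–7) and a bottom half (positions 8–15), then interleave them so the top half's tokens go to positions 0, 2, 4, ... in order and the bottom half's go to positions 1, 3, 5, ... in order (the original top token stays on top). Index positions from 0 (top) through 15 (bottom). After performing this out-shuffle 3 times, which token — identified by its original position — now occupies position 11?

Work backwards from position 11, undoing one out-shuffle at a time:
11 ← 13 ← 14 ← 7
So the token now at position 11 started at position 7.

7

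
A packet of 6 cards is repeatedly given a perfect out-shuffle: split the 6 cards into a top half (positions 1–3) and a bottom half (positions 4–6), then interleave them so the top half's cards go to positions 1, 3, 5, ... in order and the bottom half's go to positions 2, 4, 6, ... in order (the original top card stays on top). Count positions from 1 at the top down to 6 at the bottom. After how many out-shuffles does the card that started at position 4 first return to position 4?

Follow position 4 under repeated out-shuffles:
4 → 2 → 3 → 5 → 4
It first returns after 4 out-shuffles.

4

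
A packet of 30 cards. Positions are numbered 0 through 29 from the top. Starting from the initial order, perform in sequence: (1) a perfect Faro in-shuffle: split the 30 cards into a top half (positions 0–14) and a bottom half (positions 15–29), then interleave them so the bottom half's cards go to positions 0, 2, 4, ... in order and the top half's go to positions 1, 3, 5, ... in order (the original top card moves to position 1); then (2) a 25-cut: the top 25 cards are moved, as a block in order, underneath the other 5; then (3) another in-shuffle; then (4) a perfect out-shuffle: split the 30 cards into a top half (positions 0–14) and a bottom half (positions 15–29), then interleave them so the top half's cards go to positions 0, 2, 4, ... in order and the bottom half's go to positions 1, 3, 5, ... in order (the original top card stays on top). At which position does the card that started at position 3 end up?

21

Track the card from position 3 forward through each operation:
  after op 1 (in-shuffle): 3 → 7
  after op 2 (cut 25): 7 → 12
  after op 3 (in-shuffle): 12 → 25
  after op 4 (out-shuffle): 25 → 21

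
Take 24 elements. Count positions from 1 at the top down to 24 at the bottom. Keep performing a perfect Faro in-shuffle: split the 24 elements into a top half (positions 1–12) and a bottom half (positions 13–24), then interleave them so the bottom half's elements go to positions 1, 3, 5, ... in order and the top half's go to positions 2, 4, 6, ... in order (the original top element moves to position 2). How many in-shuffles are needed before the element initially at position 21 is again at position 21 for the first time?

20

Follow position 21 under repeated in-shuffles:
21 → 17 → 9 → 18 → 11 → 22 → 19 → 13 → 1 → 2 → 4 → 8 → 16 → 7 → 14 → 3 → 6 → 12 → 24 → 23 → 21
It first returns after 20 in-shuffles.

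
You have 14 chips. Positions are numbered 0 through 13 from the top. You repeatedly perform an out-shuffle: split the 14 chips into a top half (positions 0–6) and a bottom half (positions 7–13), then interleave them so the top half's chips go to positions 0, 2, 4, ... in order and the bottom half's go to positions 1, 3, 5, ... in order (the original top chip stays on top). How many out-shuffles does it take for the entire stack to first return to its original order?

The out-shuffle permutes the 14 positions with cycle lengths [1, 1, 12].
Every chip is home exactly when every cycle has completed a whole number of laps, i.e. after lcm(1, 12) = 12 out-shuffles.

12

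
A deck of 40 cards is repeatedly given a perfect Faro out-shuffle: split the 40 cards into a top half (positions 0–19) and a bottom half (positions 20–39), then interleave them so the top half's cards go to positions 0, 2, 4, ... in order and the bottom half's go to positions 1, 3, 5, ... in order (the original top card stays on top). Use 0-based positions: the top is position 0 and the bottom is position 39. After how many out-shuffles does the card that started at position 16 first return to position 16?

12

Follow position 16 under repeated out-shuffles:
16 → 32 → 25 → 11 → 22 → 5 → 10 → 20 → 1 → 2 → 4 → 8 → 16
It first returns after 12 out-shuffles.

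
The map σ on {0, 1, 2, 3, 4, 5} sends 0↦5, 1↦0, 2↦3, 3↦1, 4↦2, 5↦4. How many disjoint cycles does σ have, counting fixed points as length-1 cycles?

Cycle decomposition: (0 5 4 2 3 1).
1 cycle.

1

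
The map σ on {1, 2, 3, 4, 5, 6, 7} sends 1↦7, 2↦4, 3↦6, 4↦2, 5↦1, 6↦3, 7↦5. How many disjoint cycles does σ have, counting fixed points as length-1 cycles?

Cycle decomposition: (1 7 5) (2 4) (3 6).
3 cycles.

3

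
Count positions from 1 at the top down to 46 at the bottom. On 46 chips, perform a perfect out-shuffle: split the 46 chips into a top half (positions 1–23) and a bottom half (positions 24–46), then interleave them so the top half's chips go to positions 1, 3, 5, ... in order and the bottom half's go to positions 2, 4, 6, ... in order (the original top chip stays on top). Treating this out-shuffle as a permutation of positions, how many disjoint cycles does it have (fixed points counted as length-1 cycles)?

Trace each unvisited position around until it returns:
(1) (2 3 5 9 17 33 ... len 12) (4 7 13 25) (6 11 21 41 36 26) (8 15 29 12 23 45 ... len 12) (10 19 37 28) (16 31) (22 43 40 34) ... plus 1 more
9 cycles in total.

9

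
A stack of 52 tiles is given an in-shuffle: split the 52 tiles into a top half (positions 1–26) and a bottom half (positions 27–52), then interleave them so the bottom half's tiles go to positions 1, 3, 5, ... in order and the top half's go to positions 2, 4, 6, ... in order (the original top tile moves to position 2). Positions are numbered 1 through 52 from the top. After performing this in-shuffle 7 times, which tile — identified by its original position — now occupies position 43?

14

Work backwards from position 43, undoing one in-shuffle at a time:
43 ← 48 ← 24 ← 12 ← 6 ← 3 ← 28 ← 14
So the tile now at position 43 started at position 14.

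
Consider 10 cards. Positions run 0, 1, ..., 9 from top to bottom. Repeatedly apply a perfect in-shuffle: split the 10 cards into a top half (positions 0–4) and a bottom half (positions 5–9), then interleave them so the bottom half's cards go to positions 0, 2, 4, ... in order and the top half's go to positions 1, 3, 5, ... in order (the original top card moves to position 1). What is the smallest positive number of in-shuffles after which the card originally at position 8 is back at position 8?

Follow position 8 under repeated in-shuffles:
8 → 6 → 2 → 5 → 0 → 1 → 3 → 7 → 4 → 9 → 8
It first returns after 10 in-shuffles.

10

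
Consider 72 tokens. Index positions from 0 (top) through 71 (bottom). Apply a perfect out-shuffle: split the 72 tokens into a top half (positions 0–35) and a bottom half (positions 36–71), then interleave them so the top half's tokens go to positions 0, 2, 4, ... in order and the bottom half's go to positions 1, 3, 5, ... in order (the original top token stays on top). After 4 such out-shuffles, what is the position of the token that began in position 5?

Track the token's position through each out-shuffle:
5 → 10 → 20 → 40 → 9

9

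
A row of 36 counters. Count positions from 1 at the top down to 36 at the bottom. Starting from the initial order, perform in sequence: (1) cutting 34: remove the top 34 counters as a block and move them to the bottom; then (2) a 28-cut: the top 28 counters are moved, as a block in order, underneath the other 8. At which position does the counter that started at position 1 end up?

11

Track the counter from position 1 forward through each operation:
  after op 1 (cut 34): 1 → 3
  after op 2 (cut 28): 3 → 11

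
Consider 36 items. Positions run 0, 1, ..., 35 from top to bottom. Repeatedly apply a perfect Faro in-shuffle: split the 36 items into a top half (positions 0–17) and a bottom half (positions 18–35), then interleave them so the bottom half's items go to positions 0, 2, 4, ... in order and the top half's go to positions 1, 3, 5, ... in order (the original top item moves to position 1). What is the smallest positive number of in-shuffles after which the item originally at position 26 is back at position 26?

Follow position 26 under repeated in-shuffles:
26 → 16 → 33 → 30 → 24 → 12 → 25 → 14 → ... → 26 (length 36)
It first returns after 36 in-shuffles.

36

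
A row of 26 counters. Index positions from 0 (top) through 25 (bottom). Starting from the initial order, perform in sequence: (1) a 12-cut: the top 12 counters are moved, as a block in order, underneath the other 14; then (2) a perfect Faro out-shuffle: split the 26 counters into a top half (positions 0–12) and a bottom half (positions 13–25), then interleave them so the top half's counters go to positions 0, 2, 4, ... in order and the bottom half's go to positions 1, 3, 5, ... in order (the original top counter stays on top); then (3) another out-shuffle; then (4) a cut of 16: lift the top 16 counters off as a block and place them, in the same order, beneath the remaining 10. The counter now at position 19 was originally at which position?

Undo the operations in reverse order, starting from position 19:
  undo op 4 (cut 16): 19 ← 9
  undo op 3 (out-shuffle, from bottom half): 9 ← 17
  undo op 2 (out-shuffle, from bottom half): 17 ← 21
  undo op 1 (cut 12): 21 ← 7
So the counter at position 19 came from original position 7.

7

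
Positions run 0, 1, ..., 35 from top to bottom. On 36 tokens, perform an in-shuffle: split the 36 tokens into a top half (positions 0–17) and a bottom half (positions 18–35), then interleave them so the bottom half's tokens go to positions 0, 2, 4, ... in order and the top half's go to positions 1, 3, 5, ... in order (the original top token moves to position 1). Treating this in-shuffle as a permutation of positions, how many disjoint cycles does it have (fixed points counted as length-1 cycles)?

Trace each unvisited position around until it returns:
(0 1 3 7 15 31 ... len 36)
1 cycle in total.

1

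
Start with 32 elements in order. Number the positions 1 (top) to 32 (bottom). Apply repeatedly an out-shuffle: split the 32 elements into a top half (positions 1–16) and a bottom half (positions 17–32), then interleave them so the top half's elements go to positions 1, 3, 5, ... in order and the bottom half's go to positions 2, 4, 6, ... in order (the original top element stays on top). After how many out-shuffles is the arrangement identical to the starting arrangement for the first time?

The out-shuffle permutes the 32 positions with cycle lengths [1, 1, 5, 5, 5, 5, 5, 5].
Every element is home exactly when every cycle has completed a whole number of laps, i.e. after lcm(1, 5) = 5 out-shuffles.

5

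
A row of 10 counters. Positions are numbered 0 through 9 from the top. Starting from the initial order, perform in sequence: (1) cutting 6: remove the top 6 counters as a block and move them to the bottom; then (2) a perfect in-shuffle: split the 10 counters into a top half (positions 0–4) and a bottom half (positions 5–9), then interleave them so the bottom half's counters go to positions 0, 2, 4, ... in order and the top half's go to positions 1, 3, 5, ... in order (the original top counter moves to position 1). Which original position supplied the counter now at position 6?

4

Undo the operations in reverse order, starting from position 6:
  undo op 2 (in-shuffle, from bottom half): 6 ← 8
  undo op 1 (cut 6): 8 ← 4
So the counter at position 6 came from original position 4.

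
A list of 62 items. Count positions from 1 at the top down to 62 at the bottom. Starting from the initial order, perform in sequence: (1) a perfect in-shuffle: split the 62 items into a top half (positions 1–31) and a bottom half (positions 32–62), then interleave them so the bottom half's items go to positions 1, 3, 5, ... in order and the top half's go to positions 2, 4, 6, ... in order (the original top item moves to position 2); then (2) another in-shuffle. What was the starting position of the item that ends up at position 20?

5

Undo the operations in reverse order, starting from position 20:
  undo op 2 (in-shuffle, from top half): 20 ← 10
  undo op 1 (in-shuffle, from top half): 10 ← 5
So the item at position 20 came from original position 5.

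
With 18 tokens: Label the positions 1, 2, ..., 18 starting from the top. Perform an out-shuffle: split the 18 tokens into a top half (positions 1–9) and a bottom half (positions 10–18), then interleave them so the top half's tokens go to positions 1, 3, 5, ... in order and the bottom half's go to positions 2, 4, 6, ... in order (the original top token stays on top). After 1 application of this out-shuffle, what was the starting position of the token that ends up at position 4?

11

Work backwards from position 4, undoing one out-shuffle at a time:
4 ← 11
So the token now at position 4 started at position 11.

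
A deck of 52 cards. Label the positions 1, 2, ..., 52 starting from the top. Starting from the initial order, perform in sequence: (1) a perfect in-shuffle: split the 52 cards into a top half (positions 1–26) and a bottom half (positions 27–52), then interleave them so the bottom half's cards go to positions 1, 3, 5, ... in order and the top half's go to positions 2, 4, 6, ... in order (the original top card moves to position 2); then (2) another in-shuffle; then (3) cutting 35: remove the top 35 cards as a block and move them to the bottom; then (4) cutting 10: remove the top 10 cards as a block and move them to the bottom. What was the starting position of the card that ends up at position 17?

Undo the operations in reverse order, starting from position 17:
  undo op 4 (cut 10): 17 ← 27
  undo op 3 (cut 35): 27 ← 10
  undo op 2 (in-shuffle, from top half): 10 ← 5
  undo op 1 (in-shuffle, from bottom half): 5 ← 29
So the card at position 17 came from original position 29.

29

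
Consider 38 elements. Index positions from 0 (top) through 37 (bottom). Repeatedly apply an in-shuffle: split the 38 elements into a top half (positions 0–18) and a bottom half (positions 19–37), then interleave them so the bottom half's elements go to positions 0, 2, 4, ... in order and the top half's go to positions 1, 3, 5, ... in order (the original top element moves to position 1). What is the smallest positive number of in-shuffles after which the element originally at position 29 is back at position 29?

Follow position 29 under repeated in-shuffles:
29 → 20 → 2 → 5 → 11 → 23 → 8 → 17 → 35 → 32 → 26 → 14 → 29
It first returns after 12 in-shuffles.

12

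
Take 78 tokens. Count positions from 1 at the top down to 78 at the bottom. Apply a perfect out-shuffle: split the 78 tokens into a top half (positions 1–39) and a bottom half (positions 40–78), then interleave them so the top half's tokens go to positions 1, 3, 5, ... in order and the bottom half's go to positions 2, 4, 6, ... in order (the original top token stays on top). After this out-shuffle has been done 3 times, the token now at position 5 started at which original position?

40

Work backwards from position 5, undoing one out-shuffle at a time:
5 ← 3 ← 2 ← 40
So the token now at position 5 started at position 40.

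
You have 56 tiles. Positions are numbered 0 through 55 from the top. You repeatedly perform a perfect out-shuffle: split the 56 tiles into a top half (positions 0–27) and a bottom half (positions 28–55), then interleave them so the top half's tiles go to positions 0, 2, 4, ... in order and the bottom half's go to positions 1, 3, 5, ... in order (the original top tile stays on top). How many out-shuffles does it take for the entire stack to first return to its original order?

The out-shuffle permutes the 56 positions with cycle lengths [1, 1, 4, 10, 20, 20].
Every tile is home exactly when every cycle has completed a whole number of laps, i.e. after lcm(1, 4, 10, 20) = 20 out-shuffles.

20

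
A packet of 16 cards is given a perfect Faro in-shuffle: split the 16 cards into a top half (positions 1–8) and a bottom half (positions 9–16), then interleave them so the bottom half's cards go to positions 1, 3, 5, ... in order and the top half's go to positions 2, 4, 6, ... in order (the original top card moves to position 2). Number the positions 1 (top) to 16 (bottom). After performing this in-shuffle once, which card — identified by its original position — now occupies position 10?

5

Work backwards from position 10, undoing one in-shuffle at a time:
10 ← 5
So the card now at position 10 started at position 5.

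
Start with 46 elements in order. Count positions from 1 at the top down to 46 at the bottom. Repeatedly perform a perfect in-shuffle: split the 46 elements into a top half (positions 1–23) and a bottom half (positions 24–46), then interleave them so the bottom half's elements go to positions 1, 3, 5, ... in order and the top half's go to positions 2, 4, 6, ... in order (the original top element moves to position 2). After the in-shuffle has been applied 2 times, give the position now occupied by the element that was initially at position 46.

Track the element's position through each in-shuffle:
46 → 45 → 43

43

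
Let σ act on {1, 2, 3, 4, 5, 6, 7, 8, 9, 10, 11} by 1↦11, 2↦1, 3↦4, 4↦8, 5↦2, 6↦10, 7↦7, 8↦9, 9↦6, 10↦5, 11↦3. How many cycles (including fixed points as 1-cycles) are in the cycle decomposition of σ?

2

Cycle decomposition: (1 11 3 4 8 9 6 10 5 2) (7).
2 cycles.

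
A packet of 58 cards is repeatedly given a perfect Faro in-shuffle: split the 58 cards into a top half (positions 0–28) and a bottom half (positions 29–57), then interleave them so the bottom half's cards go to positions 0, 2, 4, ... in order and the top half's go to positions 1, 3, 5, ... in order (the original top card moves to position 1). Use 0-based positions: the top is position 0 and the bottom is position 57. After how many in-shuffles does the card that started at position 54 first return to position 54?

Follow position 54 under repeated in-shuffles:
54 → 50 → 42 → 26 → 53 → 48 → 38 → 18 → ... → 54 (length 58)
It first returns after 58 in-shuffles.

58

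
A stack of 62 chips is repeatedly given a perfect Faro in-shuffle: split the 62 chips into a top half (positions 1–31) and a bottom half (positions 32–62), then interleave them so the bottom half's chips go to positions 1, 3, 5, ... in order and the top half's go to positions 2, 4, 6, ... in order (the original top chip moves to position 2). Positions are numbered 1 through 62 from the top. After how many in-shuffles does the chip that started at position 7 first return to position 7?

6

Follow position 7 under repeated in-shuffles:
7 → 14 → 28 → 56 → 49 → 35 → 7
It first returns after 6 in-shuffles.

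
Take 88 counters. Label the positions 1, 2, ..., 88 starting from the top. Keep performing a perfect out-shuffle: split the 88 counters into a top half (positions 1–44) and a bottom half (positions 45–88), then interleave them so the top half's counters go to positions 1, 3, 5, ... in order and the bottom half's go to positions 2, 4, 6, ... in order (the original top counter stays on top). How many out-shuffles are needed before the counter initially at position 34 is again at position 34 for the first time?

Follow position 34 under repeated out-shuffles:
34 → 67 → 46 → 4 → 7 → 13 → 25 → 49 → ... → 34 (length 28)
It first returns after 28 out-shuffles.

28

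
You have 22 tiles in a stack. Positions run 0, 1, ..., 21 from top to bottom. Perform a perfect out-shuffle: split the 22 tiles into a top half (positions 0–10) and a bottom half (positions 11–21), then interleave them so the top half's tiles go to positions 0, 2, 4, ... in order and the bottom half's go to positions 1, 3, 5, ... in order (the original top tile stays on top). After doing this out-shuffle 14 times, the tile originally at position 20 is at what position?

17

Track position through each out-shuffle: 20 → 19 → 17 → 13 → 5 → ... (continuing for 14 shuffles total) → 17.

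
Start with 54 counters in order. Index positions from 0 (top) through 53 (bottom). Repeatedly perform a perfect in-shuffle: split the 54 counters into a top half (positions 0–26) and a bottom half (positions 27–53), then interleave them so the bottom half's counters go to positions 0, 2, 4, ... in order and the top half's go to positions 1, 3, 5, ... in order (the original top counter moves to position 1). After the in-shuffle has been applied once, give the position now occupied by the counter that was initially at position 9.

19

Track the counter's position through each in-shuffle:
9 → 19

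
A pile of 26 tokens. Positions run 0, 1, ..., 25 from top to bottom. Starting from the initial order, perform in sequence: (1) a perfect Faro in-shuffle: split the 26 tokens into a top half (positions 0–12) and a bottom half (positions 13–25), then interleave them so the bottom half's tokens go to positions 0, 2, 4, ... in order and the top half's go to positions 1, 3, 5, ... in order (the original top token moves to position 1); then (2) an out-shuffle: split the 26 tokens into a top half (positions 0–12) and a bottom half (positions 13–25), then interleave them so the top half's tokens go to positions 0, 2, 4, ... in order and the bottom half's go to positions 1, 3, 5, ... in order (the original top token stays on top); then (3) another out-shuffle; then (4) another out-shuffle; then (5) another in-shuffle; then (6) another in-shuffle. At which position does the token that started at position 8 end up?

Track the token from position 8 forward through each operation:
  after op 1 (in-shuffle): 8 → 17
  after op 2 (out-shuffle): 17 → 9
  after op 3 (out-shuffle): 9 → 18
  after op 4 (out-shuffle): 18 → 11
  after op 5 (in-shuffle): 11 → 23
  after op 6 (in-shuffle): 23 → 20

20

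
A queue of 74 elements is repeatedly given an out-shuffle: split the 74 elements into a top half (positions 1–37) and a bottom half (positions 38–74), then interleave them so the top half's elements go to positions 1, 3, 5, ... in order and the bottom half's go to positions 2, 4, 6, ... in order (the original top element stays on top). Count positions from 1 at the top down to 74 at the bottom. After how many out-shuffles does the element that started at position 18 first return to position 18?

9

Follow position 18 under repeated out-shuffles:
18 → 35 → 69 → 64 → 54 → 34 → 67 → 60 → 46 → 18
It first returns after 9 out-shuffles.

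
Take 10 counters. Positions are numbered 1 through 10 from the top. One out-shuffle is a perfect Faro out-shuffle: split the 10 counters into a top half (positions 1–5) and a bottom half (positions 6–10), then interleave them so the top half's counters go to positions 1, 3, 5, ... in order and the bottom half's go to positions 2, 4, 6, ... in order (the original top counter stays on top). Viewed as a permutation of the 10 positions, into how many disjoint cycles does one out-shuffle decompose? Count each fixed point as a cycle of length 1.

Trace each unvisited position around until it returns:
(1) (2 3 5 9 8 6) (4 7) (10)
4 cycles in total.

4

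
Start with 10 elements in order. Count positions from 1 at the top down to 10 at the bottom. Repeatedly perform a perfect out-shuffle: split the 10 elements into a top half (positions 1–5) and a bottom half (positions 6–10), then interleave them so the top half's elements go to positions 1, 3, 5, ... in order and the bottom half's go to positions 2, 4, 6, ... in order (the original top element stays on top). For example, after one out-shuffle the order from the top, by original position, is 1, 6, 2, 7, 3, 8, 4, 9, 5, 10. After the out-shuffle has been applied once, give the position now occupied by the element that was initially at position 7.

Track the element's position through each out-shuffle:
7 → 4

4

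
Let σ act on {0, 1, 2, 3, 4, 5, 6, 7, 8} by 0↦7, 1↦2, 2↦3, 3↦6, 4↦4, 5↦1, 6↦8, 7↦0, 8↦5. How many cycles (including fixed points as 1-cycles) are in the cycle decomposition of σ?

3

Cycle decomposition: (0 7) (1 2 3 6 8 5) (4).
3 cycles.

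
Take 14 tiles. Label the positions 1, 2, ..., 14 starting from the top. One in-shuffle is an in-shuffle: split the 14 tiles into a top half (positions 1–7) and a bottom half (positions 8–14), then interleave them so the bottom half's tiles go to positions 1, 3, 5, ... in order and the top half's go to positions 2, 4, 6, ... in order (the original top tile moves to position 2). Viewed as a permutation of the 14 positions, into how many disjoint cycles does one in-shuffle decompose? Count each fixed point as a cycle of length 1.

Trace each unvisited position around until it returns:
(1 2 4 8) (3 6 12 9) (5 10) (7 14 13 11)
4 cycles in total.

4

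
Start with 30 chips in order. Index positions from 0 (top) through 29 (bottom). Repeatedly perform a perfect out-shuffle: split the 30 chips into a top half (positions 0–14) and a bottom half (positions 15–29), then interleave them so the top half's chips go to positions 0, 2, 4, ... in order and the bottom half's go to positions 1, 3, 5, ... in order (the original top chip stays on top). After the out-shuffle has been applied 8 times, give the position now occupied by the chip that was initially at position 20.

16

Track the chip's position through each out-shuffle:
20 → 11 → 22 → 15 → 1 → 2 → 4 → 8 → 16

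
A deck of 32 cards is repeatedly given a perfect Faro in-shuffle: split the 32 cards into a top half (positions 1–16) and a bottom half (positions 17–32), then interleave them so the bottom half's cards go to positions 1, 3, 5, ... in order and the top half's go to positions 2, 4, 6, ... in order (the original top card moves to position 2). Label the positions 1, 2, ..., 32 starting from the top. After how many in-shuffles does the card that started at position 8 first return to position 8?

10

Follow position 8 under repeated in-shuffles:
8 → 16 → 32 → 31 → 29 → 25 → 17 → 1 → 2 → 4 → 8
It first returns after 10 in-shuffles.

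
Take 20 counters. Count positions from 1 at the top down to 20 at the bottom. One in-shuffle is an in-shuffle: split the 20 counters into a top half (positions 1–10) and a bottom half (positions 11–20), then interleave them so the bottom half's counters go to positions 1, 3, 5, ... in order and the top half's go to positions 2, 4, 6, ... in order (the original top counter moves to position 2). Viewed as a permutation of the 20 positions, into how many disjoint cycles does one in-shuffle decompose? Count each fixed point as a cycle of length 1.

Trace each unvisited position around until it returns:
(1 2 4 8 16 11) (3 6 12) (5 10 20 19 17 13) (7 14) (9 18 15)
5 cycles in total.

5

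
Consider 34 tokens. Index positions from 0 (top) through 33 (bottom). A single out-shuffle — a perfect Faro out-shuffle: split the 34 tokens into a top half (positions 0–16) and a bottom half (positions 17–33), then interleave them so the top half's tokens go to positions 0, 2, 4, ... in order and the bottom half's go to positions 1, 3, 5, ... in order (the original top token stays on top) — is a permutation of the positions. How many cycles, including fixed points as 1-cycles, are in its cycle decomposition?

6

Trace each unvisited position around until it returns:
(0) (1 2 4 8 16 32 31 29 25 17) (3 6 12 24 15 30 27 21 9 18) (5 10 20 7 14 28 23 13 26 19) (11 22) (33)
6 cycles in total.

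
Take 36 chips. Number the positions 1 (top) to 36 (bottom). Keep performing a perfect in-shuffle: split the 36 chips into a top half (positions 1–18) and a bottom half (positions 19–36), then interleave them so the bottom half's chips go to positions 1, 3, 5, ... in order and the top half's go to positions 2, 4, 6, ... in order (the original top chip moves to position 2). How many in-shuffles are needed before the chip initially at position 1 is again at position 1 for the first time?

36

Follow position 1 under repeated in-shuffles:
1 → 2 → 4 → 8 → 16 → 32 → 27 → 17 → ... → 1 (length 36)
It first returns after 36 in-shuffles.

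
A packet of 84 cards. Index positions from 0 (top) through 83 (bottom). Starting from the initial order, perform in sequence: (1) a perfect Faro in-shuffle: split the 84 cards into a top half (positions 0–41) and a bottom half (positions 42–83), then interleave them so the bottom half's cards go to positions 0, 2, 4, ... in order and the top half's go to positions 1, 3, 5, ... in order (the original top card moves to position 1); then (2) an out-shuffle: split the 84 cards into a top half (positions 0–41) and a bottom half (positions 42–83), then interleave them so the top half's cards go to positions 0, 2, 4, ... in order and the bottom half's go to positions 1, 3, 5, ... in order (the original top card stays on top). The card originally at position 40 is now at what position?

Track the card from position 40 forward through each operation:
  after op 1 (in-shuffle): 40 → 81
  after op 2 (out-shuffle): 81 → 79

79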